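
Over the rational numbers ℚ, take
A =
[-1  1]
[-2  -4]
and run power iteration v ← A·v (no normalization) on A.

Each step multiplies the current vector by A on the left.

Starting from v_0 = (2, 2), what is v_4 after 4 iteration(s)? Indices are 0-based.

v_0 = (2, 2).
v_1 = A·v_0 = (0, -12).
v_2 = A·v_1 = (-12, 48).
v_3 = A·v_2 = (60, -168).
v_4 = A·v_3 = (-228, 552).

v_4 = (-228, 552)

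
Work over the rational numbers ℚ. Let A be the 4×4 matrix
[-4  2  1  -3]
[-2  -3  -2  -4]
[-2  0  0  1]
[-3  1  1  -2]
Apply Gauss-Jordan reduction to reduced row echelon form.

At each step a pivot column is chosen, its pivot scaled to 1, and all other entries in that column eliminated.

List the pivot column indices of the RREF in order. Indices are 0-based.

pivot(0,0)=-4: scale R0 → (1, -1/2, -1/4, 3/4)
  clear (1,0): R1 −= (-2)R0 → (0, -4, -5/2, -5/2)
  clear (2,0): R2 −= (-2)R0 → (0, -1, -1/2, 5/2)
  clear (3,0): R3 −= (-3)R0 → (0, -1/2, 1/4, 1/4)
pivot(1,1)=-4: scale R1 → (0, 1, 5/8, 5/8)
  clear (0,1): R0 −= (-1/2)R1 → (1, 0, 1/16, 17/16)
  clear (2,1): R2 −= (-1)R1 → (0, 0, 1/8, 25/8)
  clear (3,1): R3 −= (-1/2)R1 → (0, 0, 9/16, 9/16)
pivot(2,2)=1/8: scale R2 → (0, 0, 1, 25)
  clear (0,2): R0 −= (1/16)R2 → (1, 0, 0, -1/2)
  clear (1,2): R1 −= (5/8)R2 → (0, 1, 0, -15)
  clear (3,2): R3 −= (9/16)R2 → (0, 0, 0, -27/2)
pivot(3,3)=-27/2: scale R3 → (0, 0, 0, 1)
  clear (0,3): R0 −= (-1/2)R3 → (1, 0, 0, 0)
  clear (1,3): R1 −= (-15)R3 → (0, 1, 0, 0)
  clear (2,3): R2 −= (25)R3 → (0, 0, 1, 0)

pivot columns: 0, 1, 2, 3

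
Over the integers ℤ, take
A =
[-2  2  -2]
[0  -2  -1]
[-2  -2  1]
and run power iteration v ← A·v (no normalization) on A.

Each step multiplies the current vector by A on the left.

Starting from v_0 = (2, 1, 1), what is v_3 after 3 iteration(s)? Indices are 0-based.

v_3 = (-20, -31, -37)

v_0 = (2, 1, 1).
v_1 = A·v_0 = (-4, -3, -5).
v_2 = A·v_1 = (12, 11, 9).
v_3 = A·v_2 = (-20, -31, -37).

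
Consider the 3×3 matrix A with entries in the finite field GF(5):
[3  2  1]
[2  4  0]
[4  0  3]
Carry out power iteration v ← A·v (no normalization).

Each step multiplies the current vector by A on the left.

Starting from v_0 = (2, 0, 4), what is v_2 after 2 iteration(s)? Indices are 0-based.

v_2 = (3, 1, 0)

v_0 = (2, 0, 4).
v_1 = A·v_0 = (0, 4, 0).
v_2 = A·v_1 = (3, 1, 0).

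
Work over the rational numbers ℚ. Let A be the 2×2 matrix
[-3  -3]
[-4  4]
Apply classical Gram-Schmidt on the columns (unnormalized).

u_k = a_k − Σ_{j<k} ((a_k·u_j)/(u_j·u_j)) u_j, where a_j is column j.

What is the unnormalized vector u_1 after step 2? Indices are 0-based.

u_1 = (-96/25, 72/25)

Step 1: u_0 = a_0 = (-3, -4).
Step 2: u_1 = a_1 − (-7/25)·u_0 = (-96/25, 72/25).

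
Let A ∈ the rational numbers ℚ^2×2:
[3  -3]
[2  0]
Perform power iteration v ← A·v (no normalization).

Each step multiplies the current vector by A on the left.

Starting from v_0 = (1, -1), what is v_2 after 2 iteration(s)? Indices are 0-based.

v_0 = (1, -1).
v_1 = A·v_0 = (6, 2).
v_2 = A·v_1 = (12, 12).

v_2 = (12, 12)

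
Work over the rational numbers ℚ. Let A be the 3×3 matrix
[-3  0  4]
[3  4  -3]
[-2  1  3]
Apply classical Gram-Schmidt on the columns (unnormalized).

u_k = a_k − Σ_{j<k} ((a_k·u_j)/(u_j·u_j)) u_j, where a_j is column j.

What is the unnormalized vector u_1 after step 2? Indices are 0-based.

u_1 = (15/11, 29/11, 21/11)

Step 1: u_0 = a_0 = (-3, 3, -2).
Step 2: u_1 = a_1 − (5/11)·u_0 = (15/11, 29/11, 21/11).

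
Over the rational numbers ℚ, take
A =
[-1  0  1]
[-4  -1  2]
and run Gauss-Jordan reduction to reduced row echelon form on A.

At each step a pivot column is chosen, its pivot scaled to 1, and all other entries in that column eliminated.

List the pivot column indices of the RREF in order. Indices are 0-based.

pivot(0,0)=-1: scale R0 → (1, 0, -1)
  clear (1,0): R1 −= (-4)R0 → (0, -1, -2)
pivot(1,1)=-1: scale R1 → (0, 1, 2)

pivot columns: 0, 1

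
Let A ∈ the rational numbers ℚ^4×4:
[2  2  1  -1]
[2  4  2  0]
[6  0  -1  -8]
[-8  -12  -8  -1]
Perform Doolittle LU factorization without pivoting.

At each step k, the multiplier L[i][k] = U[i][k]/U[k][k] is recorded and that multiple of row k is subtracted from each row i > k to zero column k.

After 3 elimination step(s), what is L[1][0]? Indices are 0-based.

L[1][0] = 1

[col 0] pivot 2
  R1 -= 1*R0 → (0, 2, 1, 1)  (L[1][0] := 1)
  R2 -= 3*R0 → (0, -6, -4, -5)  (L[2][0] := 3)
  R3 -= -4*R0 → (0, -4, -4, -5)  (L[3][0] := -4)
[col 1] pivot 2
  R2 -= -3*R1 → (0, 0, -1, -2)  (L[2][1] := -3)
  R3 -= -2*R1 → (0, 0, -2, -3)  (L[3][1] := -2)
[col 2] pivot -1
  R3 -= 2*R2 → (0, 0, 0, 1)  (L[3][2] := 2)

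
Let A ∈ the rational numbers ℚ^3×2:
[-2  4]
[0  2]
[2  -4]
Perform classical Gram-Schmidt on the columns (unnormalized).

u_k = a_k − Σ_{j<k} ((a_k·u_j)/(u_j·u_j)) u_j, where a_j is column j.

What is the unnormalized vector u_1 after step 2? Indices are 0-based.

u_1 = (0, 2, 0)

Step 1: u_0 = a_0 = (-2, 0, 2).
Step 2: u_1 = a_1 − (-2)·u_0 = (0, 2, 0).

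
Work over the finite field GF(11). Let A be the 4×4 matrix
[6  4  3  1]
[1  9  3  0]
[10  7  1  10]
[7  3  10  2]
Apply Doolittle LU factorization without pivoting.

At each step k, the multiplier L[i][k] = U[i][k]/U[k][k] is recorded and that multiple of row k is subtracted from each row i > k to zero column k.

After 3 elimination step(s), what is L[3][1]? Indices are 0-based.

k=0: U[0][0]=6
  eliminate (1,0): mult=2, new row 1: (0, 1, 8, 9); set L[1][0]=2
  eliminate (2,0): mult=9, new row 2: (0, 4, 7, 1); set L[2][0]=9
  eliminate (3,0): mult=3, new row 3: (0, 2, 1, 10); set L[3][0]=3
k=1: U[1][1]=1
  eliminate (2,1): mult=4, new row 2: (0, 0, 8, 9); set L[2][1]=4
  eliminate (3,1): mult=2, new row 3: (0, 0, 7, 3); set L[3][1]=2
k=2: U[2][2]=8
  eliminate (3,2): mult=5, new row 3: (0, 0, 0, 2); set L[3][2]=5

L[3][1] = 2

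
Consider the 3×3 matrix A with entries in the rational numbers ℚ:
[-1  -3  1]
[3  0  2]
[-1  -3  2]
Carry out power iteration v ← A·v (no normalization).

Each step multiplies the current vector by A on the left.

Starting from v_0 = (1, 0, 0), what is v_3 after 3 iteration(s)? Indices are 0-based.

v_0 = (1, 0, 0).
v_1 = A·v_0 = (-1, 3, -1).
v_2 = A·v_1 = (-9, -5, -10).
v_3 = A·v_2 = (14, -47, 4).

v_3 = (14, -47, 4)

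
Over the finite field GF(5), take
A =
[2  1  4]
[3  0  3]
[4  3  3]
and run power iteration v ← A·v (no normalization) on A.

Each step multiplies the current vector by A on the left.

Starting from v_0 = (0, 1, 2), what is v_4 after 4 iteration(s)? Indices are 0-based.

v_4 = (4, 4, 1)

v_0 = (0, 1, 2).
v_1 = A·v_0 = (4, 1, 4).
v_2 = A·v_1 = (0, 4, 1).
v_3 = A·v_2 = (3, 3, 0).
v_4 = A·v_3 = (4, 4, 1).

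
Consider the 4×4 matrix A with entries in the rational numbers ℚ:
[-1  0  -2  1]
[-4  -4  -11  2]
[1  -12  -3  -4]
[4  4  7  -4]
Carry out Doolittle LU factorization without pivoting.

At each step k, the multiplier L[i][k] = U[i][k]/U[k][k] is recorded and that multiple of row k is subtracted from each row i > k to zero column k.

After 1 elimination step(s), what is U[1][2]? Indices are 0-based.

[col 0] pivot -1
  R1 -= 4*R0 → (0, -4, -3, -2)  (L[1][0] := 4)
  R2 -= -1*R0 → (0, -12, -5, -3)  (L[2][0] := -1)
  R3 -= -4*R0 → (0, 4, -1, 0)  (L[3][0] := -4)

U[1][2] = -3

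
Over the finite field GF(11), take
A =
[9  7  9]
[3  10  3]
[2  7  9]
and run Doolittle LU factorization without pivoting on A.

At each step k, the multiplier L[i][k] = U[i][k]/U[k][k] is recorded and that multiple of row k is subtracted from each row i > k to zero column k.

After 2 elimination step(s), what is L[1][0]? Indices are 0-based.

L[1][0] = 4

[col 0] pivot 9
  R1 -= 4*R0 → (0, 4, 0)  (L[1][0] := 4)
  R2 -= 10*R0 → (0, 3, 7)  (L[2][0] := 10)
[col 1] pivot 4
  R2 -= 9*R1 → (0, 0, 7)  (L[2][1] := 9)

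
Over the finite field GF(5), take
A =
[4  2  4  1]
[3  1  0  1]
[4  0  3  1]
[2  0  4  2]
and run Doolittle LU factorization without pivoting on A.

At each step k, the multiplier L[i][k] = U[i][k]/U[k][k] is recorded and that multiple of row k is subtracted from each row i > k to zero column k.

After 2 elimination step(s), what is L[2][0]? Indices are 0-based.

L[2][0] = 1

[col 0] pivot 4
  R1 -= 2*R0 → (0, 2, 2, 4)  (L[1][0] := 2)
  R2 -= 1*R0 → (0, 3, 4, 0)  (L[2][0] := 1)
  R3 -= 3*R0 → (0, 4, 2, 4)  (L[3][0] := 3)
[col 1] pivot 2
  R2 -= 4*R1 → (0, 0, 1, 4)  (L[2][1] := 4)
  R3 -= 2*R1 → (0, 0, 3, 1)  (L[3][1] := 2)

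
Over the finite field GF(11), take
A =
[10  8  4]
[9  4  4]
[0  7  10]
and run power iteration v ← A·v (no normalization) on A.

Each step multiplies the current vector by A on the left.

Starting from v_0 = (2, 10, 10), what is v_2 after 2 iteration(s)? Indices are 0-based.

v_2 = (4, 0, 10)

v_0 = (2, 10, 10).
v_1 = A·v_0 = (8, 10, 5).
v_2 = A·v_1 = (4, 0, 10).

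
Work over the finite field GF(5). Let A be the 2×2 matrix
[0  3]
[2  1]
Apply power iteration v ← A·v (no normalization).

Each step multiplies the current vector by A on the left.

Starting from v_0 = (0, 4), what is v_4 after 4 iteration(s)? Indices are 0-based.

v_0 = (0, 4).
v_1 = A·v_0 = (2, 4).
v_2 = A·v_1 = (2, 3).
v_3 = A·v_2 = (4, 2).
v_4 = A·v_3 = (1, 0).

v_4 = (1, 0)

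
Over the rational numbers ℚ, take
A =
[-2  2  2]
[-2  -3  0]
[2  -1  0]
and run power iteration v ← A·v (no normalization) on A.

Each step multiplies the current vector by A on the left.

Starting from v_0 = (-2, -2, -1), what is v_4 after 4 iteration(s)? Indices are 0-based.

v_4 = (448, 126, -278)

v_0 = (-2, -2, -1).
v_1 = A·v_0 = (-2, 10, -2).
v_2 = A·v_1 = (20, -26, -14).
v_3 = A·v_2 = (-120, 38, 66).
v_4 = A·v_3 = (448, 126, -278).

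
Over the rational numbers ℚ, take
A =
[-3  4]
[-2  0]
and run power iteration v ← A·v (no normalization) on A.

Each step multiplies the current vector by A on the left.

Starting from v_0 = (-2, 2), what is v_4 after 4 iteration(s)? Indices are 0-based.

v_4 = (310, 68)

v_0 = (-2, 2).
v_1 = A·v_0 = (14, 4).
v_2 = A·v_1 = (-26, -28).
v_3 = A·v_2 = (-34, 52).
v_4 = A·v_3 = (310, 68).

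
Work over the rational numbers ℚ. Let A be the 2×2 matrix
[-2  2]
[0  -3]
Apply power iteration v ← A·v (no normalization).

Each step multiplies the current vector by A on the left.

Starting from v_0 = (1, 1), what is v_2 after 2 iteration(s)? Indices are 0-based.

v_2 = (-6, 9)

v_0 = (1, 1).
v_1 = A·v_0 = (0, -3).
v_2 = A·v_1 = (-6, 9).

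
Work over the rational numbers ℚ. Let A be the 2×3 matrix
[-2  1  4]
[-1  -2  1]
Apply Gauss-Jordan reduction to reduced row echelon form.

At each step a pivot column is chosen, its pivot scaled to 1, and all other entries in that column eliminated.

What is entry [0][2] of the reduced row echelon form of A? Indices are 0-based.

M[0][2] = -9/5

pivot(0,0)=-2: scale R0 → (1, -1/2, -2)
  clear (1,0): R1 −= (-1)R0 → (0, -5/2, -1)
pivot(1,1)=-5/2: scale R1 → (0, 1, 2/5)
  clear (0,1): R0 −= (-1/2)R1 → (1, 0, -9/5)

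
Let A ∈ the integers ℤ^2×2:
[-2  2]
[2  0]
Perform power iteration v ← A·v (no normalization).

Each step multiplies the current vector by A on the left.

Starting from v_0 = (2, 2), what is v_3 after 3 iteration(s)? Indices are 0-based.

v_3 = (-16, 16)

v_0 = (2, 2).
v_1 = A·v_0 = (0, 4).
v_2 = A·v_1 = (8, 0).
v_3 = A·v_2 = (-16, 16).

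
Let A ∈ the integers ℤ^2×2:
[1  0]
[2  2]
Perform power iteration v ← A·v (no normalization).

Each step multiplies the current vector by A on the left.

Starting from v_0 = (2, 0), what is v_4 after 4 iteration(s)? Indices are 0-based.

v_4 = (2, 60)

v_0 = (2, 0).
v_1 = A·v_0 = (2, 4).
v_2 = A·v_1 = (2, 12).
v_3 = A·v_2 = (2, 28).
v_4 = A·v_3 = (2, 60).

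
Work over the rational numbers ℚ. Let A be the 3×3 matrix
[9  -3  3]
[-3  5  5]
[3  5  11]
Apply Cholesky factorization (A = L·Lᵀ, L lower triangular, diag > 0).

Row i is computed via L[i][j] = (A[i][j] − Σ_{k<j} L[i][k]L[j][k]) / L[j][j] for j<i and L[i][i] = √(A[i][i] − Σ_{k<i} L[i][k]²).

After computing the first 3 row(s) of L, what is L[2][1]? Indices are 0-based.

L[2][1] = 3

Step 1: L[0][0] = √(9) = 3.
  L[1][0] = (-3) / L[0][0] = -1.
Step 2: L[1][1] = √(4) = 2.
  L[2][0] = (3) / L[0][0] = 1.
  L[2][1] = (6) / L[1][1] = 3.
Step 3: L[2][2] = √(1) = 1.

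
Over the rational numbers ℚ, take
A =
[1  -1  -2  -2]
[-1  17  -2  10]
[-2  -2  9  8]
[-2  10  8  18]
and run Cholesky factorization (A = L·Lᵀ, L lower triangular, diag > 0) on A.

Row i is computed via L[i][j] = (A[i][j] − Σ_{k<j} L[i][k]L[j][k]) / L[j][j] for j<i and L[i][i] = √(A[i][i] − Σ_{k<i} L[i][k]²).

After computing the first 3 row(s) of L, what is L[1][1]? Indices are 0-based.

Step 1: L[0][0] = √(1) = 1.
  L[1][0] = (-1) / L[0][0] = -1.
Step 2: L[1][1] = √(16) = 4.
  L[2][0] = (-2) / L[0][0] = -2.
  L[2][1] = (-4) / L[1][1] = -1.
Step 3: L[2][2] = √(4) = 2.

L[1][1] = 4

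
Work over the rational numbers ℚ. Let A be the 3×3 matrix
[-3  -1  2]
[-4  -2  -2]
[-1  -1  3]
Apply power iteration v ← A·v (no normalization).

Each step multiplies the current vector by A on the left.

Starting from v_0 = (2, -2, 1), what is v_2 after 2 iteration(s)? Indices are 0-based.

v_0 = (2, -2, 1).
v_1 = A·v_0 = (-2, -6, 3).
v_2 = A·v_1 = (18, 14, 17).

v_2 = (18, 14, 17)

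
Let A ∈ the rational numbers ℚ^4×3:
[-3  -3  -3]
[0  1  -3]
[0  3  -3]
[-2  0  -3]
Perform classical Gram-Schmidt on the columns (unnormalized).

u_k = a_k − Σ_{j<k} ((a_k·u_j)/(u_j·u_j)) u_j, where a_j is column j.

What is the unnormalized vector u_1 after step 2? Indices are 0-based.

Step 1: u_0 = a_0 = (-3, 0, 0, -2).
Step 2: u_1 = a_1 − (9/13)·u_0 = (-12/13, 1, 3, 18/13).

u_1 = (-12/13, 1, 3, 18/13)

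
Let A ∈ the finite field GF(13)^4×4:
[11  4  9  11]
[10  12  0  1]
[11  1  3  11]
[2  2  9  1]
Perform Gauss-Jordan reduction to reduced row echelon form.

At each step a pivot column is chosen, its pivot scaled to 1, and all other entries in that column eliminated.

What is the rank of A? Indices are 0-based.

rank = 4

step 1: normalize row 0 (÷11) = (1, 11, 2, 1)
  row 1: subtract 10×row0 = (0, 6, 6, 4)
  row 2: subtract 11×row0 = (0, 10, 7, 0)
  row 3: subtract 2×row0 = (0, 6, 5, 12)
step 2: normalize row 1 (÷6) = (0, 1, 1, 5)
  row 0: subtract 11×row1 = (1, 0, 4, 11)
  row 2: subtract 10×row1 = (0, 0, 10, 2)
  row 3: subtract 6×row1 = (0, 0, 12, 8)
step 3: normalize row 2 (÷10) = (0, 0, 1, 8)
  row 0: subtract 4×row2 = (1, 0, 0, 5)
  row 1: subtract 1×row2 = (0, 1, 0, 10)
  row 3: subtract 12×row2 = (0, 0, 0, 3)
step 4: normalize row 3 (÷3) = (0, 0, 0, 1)
  row 0: subtract 5×row3 = (1, 0, 0, 0)
  row 1: subtract 10×row3 = (0, 1, 0, 0)
  row 2: subtract 8×row3 = (0, 0, 1, 0)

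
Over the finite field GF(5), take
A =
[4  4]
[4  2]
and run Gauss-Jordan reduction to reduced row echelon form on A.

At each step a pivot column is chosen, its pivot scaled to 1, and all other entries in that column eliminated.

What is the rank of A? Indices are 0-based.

[1] R0 /= 4  ⇒  (1, 1)
     R1 -= 4·R0  ⇒  (0, 3)
[2] R1 /= 3  ⇒  (0, 1)
     R0 -= 1·R1  ⇒  (1, 0)

rank = 2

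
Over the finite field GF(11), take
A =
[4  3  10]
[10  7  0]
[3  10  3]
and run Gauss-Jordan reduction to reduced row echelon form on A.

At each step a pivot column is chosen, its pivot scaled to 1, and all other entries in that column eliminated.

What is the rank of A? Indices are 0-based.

[1] R0 /= 4  ⇒  (1, 9, 8)
     R1 -= 10·R0  ⇒  (0, 5, 8)
     R2 -= 3·R0  ⇒  (0, 5, 1)
[2] R1 /= 5  ⇒  (0, 1, 6)
     R0 -= 9·R1  ⇒  (1, 0, 9)
     R2 -= 5·R1  ⇒  (0, 0, 4)
[3] R2 /= 4  ⇒  (0, 0, 1)
     R0 -= 9·R2  ⇒  (1, 0, 0)
     R1 -= 6·R2  ⇒  (0, 1, 0)

rank = 3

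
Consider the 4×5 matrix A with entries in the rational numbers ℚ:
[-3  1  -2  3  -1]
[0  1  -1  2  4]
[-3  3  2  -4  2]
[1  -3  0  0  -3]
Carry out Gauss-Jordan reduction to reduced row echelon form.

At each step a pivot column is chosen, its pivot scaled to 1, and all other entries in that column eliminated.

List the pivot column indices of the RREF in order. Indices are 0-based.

pivot columns: 0, 1, 2, 3

step 1: normalize row 0 (÷-3) = (1, -1/3, 2/3, -1, 1/3)
  row 2: subtract -3×row0 = (0, 2, 4, -7, 3)
  row 3: subtract 1×row0 = (0, -8/3, -2/3, 1, -10/3)
step 2: normalize row 1 (÷1) = (0, 1, -1, 2, 4)
  row 0: subtract -1/3×row1 = (1, 0, 1/3, -1/3, 5/3)
  row 2: subtract 2×row1 = (0, 0, 6, -11, -5)
  row 3: subtract -8/3×row1 = (0, 0, -10/3, 19/3, 22/3)
step 3: normalize row 2 (÷6) = (0, 0, 1, -11/6, -5/6)
  row 0: subtract 1/3×row2 = (1, 0, 0, 5/18, 35/18)
  row 1: subtract -1×row2 = (0, 1, 0, 1/6, 19/6)
  row 3: subtract -10/3×row2 = (0, 0, 0, 2/9, 41/9)
step 4: normalize row 3 (÷2/9) = (0, 0, 0, 1, 41/2)
  row 0: subtract 5/18×row3 = (1, 0, 0, 0, -15/4)
  row 1: subtract 1/6×row3 = (0, 1, 0, 0, -1/4)
  row 2: subtract -11/6×row3 = (0, 0, 1, 0, 147/4)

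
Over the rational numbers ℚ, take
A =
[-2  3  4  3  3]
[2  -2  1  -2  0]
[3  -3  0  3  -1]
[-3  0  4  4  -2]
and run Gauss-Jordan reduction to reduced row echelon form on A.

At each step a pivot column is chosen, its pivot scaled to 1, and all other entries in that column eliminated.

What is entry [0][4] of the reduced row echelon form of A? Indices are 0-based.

step 1: normalize row 0 (÷-2) = (1, -3/2, -2, -3/2, -3/2)
  row 1: subtract 2×row0 = (0, 1, 5, 1, 3)
  row 2: subtract 3×row0 = (0, 3/2, 6, 15/2, 7/2)
  row 3: subtract -3×row0 = (0, -9/2, -2, -1/2, -13/2)
step 2: normalize row 1 (÷1) = (0, 1, 5, 1, 3)
  row 0: subtract -3/2×row1 = (1, 0, 11/2, 0, 3)
  row 2: subtract 3/2×row1 = (0, 0, -3/2, 6, -1)
  row 3: subtract -9/2×row1 = (0, 0, 41/2, 4, 7)
step 3: normalize row 2 (÷-3/2) = (0, 0, 1, -4, 2/3)
  row 0: subtract 11/2×row2 = (1, 0, 0, 22, -2/3)
  row 1: subtract 5×row2 = (0, 1, 0, 21, -1/3)
  row 3: subtract 41/2×row2 = (0, 0, 0, 86, -20/3)
step 4: normalize row 3 (÷86) = (0, 0, 0, 1, -10/129)
  row 0: subtract 22×row3 = (1, 0, 0, 0, 134/129)
  row 1: subtract 21×row3 = (0, 1, 0, 0, 167/129)
  row 2: subtract -4×row3 = (0, 0, 1, 0, 46/129)

M[0][4] = 134/129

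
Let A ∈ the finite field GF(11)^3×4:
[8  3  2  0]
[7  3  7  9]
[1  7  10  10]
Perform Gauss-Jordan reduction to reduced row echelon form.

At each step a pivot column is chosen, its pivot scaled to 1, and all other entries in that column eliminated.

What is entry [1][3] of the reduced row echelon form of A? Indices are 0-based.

M[1][3] = 10

[1] R0 /= 8  ⇒  (1, 10, 3, 0)
     R1 -= 7·R0  ⇒  (0, 10, 8, 9)
     R2 -= 1·R0  ⇒  (0, 8, 7, 10)
[2] R1 /= 10  ⇒  (0, 1, 3, 2)
     R0 -= 10·R1  ⇒  (1, 0, 6, 2)
     R2 -= 8·R1  ⇒  (0, 0, 5, 5)
[3] R2 /= 5  ⇒  (0, 0, 1, 1)
     R0 -= 6·R2  ⇒  (1, 0, 0, 7)
     R1 -= 3·R2  ⇒  (0, 1, 0, 10)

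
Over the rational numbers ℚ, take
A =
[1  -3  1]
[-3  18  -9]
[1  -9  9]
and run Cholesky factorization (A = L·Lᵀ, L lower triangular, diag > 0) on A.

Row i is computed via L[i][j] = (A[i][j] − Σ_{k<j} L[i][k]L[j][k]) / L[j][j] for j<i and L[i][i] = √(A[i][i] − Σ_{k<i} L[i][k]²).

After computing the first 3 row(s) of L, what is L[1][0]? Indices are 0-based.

L[1][0] = -3

Step 1: L[0][0] = √(1) = 1.
  L[1][0] = (-3) / L[0][0] = -3.
Step 2: L[1][1] = √(9) = 3.
  L[2][0] = (1) / L[0][0] = 1.
  L[2][1] = (-6) / L[1][1] = -2.
Step 3: L[2][2] = √(4) = 2.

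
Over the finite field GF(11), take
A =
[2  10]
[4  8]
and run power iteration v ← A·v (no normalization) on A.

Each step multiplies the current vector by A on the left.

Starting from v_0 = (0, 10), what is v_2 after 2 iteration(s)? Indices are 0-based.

v_2 = (10, 6)

v_0 = (0, 10).
v_1 = A·v_0 = (1, 3).
v_2 = A·v_1 = (10, 6).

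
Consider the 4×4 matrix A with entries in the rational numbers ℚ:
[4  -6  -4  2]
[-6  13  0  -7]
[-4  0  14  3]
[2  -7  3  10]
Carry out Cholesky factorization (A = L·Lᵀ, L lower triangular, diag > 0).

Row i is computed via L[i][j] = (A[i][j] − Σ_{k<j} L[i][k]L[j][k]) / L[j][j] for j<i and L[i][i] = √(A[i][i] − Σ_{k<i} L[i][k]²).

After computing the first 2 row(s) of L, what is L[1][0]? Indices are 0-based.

L[1][0] = -3

Step 1: L[0][0] = √(4) = 2.
  L[1][0] = (-6) / L[0][0] = -3.
Step 2: L[1][1] = √(4) = 2.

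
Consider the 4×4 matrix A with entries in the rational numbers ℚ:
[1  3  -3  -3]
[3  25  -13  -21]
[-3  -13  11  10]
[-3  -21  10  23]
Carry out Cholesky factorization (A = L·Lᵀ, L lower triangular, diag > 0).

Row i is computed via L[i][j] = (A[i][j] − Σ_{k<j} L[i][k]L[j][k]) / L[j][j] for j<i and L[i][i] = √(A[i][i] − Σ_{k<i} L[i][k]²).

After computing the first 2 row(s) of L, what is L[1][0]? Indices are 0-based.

L[1][0] = 3

Step 1: L[0][0] = √(1) = 1.
  L[1][0] = (3) / L[0][0] = 3.
Step 2: L[1][1] = √(16) = 4.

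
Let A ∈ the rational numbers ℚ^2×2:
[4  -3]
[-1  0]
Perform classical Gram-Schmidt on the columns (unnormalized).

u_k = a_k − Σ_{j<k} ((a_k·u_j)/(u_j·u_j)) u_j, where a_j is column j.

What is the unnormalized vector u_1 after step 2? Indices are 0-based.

u_1 = (-3/17, -12/17)

Step 1: u_0 = a_0 = (4, -1).
Step 2: u_1 = a_1 − (-12/17)·u_0 = (-3/17, -12/17).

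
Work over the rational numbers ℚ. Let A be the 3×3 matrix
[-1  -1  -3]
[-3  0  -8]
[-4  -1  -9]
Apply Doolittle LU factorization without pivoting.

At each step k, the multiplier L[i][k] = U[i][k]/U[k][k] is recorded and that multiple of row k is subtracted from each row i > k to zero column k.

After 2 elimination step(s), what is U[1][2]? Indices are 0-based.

Step 1: pivot at (0,0) is -1.
  row1 ← row1 − (3)·row0  ⇒  L[1][0]=3, U row1=(0, 3, 1)
  row2 ← row2 − (4)·row0  ⇒  L[2][0]=4, U row2=(0, 3, 3)
Step 2: pivot at (1,1) is 3.
  row2 ← row2 − (1)·row1  ⇒  L[2][1]=1, U row2=(0, 0, 2)

U[1][2] = 1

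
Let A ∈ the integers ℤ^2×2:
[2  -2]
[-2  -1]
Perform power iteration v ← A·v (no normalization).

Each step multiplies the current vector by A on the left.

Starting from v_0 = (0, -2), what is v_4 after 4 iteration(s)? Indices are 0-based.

v_0 = (0, -2).
v_1 = A·v_0 = (4, 2).
v_2 = A·v_1 = (4, -10).
v_3 = A·v_2 = (28, 2).
v_4 = A·v_3 = (52, -58).

v_4 = (52, -58)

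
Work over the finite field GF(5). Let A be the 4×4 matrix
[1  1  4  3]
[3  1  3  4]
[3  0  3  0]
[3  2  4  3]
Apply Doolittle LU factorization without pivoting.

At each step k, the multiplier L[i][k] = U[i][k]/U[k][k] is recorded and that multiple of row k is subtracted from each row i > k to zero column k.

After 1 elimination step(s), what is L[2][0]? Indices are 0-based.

Step 1: pivot at (0,0) is 1.
  row1 ← row1 − (3)·row0  ⇒  L[1][0]=3, U row1=(0, 3, 1, 0)
  row2 ← row2 − (3)·row0  ⇒  L[2][0]=3, U row2=(0, 2, 1, 1)
  row3 ← row3 − (3)·row0  ⇒  L[3][0]=3, U row3=(0, 4, 2, 4)

L[2][0] = 3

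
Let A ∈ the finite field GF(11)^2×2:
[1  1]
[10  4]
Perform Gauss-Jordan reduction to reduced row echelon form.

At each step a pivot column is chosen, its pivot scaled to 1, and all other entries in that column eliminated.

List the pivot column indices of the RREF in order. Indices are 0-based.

pivot columns: 0, 1

step 1: normalize row 0 (÷1) = (1, 1)
  row 1: subtract 10×row0 = (0, 5)
step 2: normalize row 1 (÷5) = (0, 1)
  row 0: subtract 1×row1 = (1, 0)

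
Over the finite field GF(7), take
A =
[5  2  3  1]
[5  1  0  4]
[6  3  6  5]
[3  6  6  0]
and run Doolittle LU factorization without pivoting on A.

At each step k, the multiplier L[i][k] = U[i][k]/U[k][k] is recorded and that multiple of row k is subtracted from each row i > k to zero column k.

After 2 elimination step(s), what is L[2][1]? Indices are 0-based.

L[2][1] = 5

k=0: U[0][0]=5
  eliminate (1,0): mult=1, new row 1: (0, 6, 4, 3); set L[1][0]=1
  eliminate (2,0): mult=4, new row 2: (0, 2, 1, 1); set L[2][0]=4
  eliminate (3,0): mult=2, new row 3: (0, 2, 0, 5); set L[3][0]=2
k=1: U[1][1]=6
  eliminate (2,1): mult=5, new row 2: (0, 0, 2, 0); set L[2][1]=5
  eliminate (3,1): mult=5, new row 3: (0, 0, 1, 4); set L[3][1]=5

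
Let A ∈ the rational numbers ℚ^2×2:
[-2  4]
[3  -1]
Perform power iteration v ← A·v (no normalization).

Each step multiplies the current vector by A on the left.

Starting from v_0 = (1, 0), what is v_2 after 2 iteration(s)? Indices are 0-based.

v_2 = (16, -9)

v_0 = (1, 0).
v_1 = A·v_0 = (-2, 3).
v_2 = A·v_1 = (16, -9).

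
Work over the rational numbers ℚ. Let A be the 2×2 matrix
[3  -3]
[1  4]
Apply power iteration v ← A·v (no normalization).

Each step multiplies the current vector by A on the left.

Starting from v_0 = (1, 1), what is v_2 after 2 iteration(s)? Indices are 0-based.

v_2 = (-15, 20)

v_0 = (1, 1).
v_1 = A·v_0 = (0, 5).
v_2 = A·v_1 = (-15, 20).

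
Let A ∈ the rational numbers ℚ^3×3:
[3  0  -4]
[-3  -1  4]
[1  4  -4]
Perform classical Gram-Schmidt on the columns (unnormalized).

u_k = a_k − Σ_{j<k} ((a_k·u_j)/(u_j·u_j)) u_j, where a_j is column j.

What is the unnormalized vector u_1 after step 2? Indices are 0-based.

u_1 = (-21/19, 2/19, 69/19)

Step 1: u_0 = a_0 = (3, -3, 1).
Step 2: u_1 = a_1 − (7/19)·u_0 = (-21/19, 2/19, 69/19).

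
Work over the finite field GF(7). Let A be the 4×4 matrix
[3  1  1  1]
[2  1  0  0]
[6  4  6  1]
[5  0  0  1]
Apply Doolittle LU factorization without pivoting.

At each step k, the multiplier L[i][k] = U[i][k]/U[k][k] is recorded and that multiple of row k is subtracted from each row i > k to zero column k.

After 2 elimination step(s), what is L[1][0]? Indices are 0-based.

L[1][0] = 3

[col 0] pivot 3
  R1 -= 3*R0 → (0, 5, 4, 4)  (L[1][0] := 3)
  R2 -= 2*R0 → (0, 2, 4, 6)  (L[2][0] := 2)
  R3 -= 4*R0 → (0, 3, 3, 4)  (L[3][0] := 4)
[col 1] pivot 5
  R2 -= 6*R1 → (0, 0, 1, 3)  (L[2][1] := 6)
  R3 -= 2*R1 → (0, 0, 2, 3)  (L[3][1] := 2)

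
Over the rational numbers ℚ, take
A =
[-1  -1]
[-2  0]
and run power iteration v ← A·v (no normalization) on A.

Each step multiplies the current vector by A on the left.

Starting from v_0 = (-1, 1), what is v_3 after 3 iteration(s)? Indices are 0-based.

v_3 = (2, 4)

v_0 = (-1, 1).
v_1 = A·v_0 = (0, 2).
v_2 = A·v_1 = (-2, 0).
v_3 = A·v_2 = (2, 4).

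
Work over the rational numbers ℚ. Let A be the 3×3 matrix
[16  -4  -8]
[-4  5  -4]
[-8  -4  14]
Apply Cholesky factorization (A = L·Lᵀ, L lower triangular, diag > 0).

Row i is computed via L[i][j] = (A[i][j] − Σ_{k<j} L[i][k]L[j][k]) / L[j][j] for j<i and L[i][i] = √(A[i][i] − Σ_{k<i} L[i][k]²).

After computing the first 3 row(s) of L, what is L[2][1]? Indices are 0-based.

L[2][1] = -3

Step 1: L[0][0] = √(16) = 4.
  L[1][0] = (-4) / L[0][0] = -1.
Step 2: L[1][1] = √(4) = 2.
  L[2][0] = (-8) / L[0][0] = -2.
  L[2][1] = (-6) / L[1][1] = -3.
Step 3: L[2][2] = √(1) = 1.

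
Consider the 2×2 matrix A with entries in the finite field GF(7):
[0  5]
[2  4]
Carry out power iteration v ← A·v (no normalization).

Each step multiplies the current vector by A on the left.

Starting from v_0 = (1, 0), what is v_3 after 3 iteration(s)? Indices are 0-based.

v_0 = (1, 0).
v_1 = A·v_0 = (0, 2).
v_2 = A·v_1 = (3, 1).
v_3 = A·v_2 = (5, 3).

v_3 = (5, 3)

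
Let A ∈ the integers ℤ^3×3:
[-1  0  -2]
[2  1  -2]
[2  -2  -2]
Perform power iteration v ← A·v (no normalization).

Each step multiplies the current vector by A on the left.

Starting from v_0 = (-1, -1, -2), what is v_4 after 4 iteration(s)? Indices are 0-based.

v_4 = (51, 67, 136)

v_0 = (-1, -1, -2).
v_1 = A·v_0 = (5, 1, 4).
v_2 = A·v_1 = (-13, 3, 0).
v_3 = A·v_2 = (13, -23, -32).
v_4 = A·v_3 = (51, 67, 136).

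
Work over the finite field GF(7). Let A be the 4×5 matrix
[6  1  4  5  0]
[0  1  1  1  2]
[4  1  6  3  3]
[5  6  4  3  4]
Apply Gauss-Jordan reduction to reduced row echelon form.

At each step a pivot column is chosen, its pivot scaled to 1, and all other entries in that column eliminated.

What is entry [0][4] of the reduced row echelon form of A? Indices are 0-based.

[1] R0 /= 6  ⇒  (1, 6, 3, 2, 0)
     R2 -= 4·R0  ⇒  (0, 5, 1, 2, 3)
     R3 -= 5·R0  ⇒  (0, 4, 3, 0, 4)
[2] R1 /= 1  ⇒  (0, 1, 1, 1, 2)
     R0 -= 6·R1  ⇒  (1, 0, 4, 3, 2)
     R2 -= 5·R1  ⇒  (0, 0, 3, 4, 0)
     R3 -= 4·R1  ⇒  (0, 0, 6, 3, 3)
[3] R2 /= 3  ⇒  (0, 0, 1, 6, 0)
     R0 -= 4·R2  ⇒  (1, 0, 0, 0, 2)
     R1 -= 1·R2  ⇒  (0, 1, 0, 2, 2)
     R3 -= 6·R2  ⇒  (0, 0, 0, 2, 3)
[4] R3 /= 2  ⇒  (0, 0, 0, 1, 5)
     R1 -= 2·R3  ⇒  (0, 1, 0, 0, 6)
     R2 -= 6·R3  ⇒  (0, 0, 1, 0, 5)

M[0][4] = 2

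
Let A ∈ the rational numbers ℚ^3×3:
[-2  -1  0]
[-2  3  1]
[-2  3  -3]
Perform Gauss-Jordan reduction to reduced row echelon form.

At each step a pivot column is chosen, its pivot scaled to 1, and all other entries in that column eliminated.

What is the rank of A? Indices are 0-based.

rank = 3

[1] R0 /= -2  ⇒  (1, 1/2, 0)
     R1 -= -2·R0  ⇒  (0, 4, 1)
     R2 -= -2·R0  ⇒  (0, 4, -3)
[2] R1 /= 4  ⇒  (0, 1, 1/4)
     R0 -= 1/2·R1  ⇒  (1, 0, -1/8)
     R2 -= 4·R1  ⇒  (0, 0, -4)
[3] R2 /= -4  ⇒  (0, 0, 1)
     R0 -= -1/8·R2  ⇒  (1, 0, 0)
     R1 -= 1/4·R2  ⇒  (0, 1, 0)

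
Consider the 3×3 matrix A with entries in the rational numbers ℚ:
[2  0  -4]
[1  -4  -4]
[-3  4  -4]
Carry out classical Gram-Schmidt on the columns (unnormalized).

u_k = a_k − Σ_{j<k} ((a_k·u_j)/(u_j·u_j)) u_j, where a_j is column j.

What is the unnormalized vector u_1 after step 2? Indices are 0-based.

Step 1: u_0 = a_0 = (2, 1, -3).
Step 2: u_1 = a_1 − (-8/7)·u_0 = (16/7, -20/7, 4/7).

u_1 = (16/7, -20/7, 4/7)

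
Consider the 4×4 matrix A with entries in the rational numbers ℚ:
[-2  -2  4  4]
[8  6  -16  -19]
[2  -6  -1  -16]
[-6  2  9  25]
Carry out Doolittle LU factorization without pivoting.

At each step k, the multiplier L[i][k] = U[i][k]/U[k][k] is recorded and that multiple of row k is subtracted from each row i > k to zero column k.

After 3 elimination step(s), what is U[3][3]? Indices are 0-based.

[col 0] pivot -2
  R1 -= -4*R0 → (0, -2, 0, -3)  (L[1][0] := -4)
  R2 -= -1*R0 → (0, -8, 3, -12)  (L[2][0] := -1)
  R3 -= 3*R0 → (0, 8, -3, 13)  (L[3][0] := 3)
[col 1] pivot -2
  R2 -= 4*R1 → (0, 0, 3, 0)  (L[2][1] := 4)
  R3 -= -4*R1 → (0, 0, -3, 1)  (L[3][1] := -4)
[col 2] pivot 3
  R3 -= -1*R2 → (0, 0, 0, 1)  (L[3][2] := -1)

U[3][3] = 1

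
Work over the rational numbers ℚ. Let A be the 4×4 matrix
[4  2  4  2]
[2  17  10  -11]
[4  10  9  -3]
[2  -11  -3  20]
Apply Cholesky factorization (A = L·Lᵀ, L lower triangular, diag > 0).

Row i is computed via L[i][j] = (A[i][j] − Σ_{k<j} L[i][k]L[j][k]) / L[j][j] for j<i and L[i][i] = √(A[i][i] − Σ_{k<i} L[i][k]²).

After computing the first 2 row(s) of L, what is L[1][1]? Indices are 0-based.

L[1][1] = 4

Step 1: L[0][0] = √(4) = 2.
  L[1][0] = (2) / L[0][0] = 1.
Step 2: L[1][1] = √(16) = 4.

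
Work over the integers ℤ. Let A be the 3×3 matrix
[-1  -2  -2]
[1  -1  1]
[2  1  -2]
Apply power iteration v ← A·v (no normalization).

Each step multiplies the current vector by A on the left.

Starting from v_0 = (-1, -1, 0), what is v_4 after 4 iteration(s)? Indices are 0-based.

v_0 = (-1, -1, 0).
v_1 = A·v_0 = (3, 0, -3).
v_2 = A·v_1 = (3, 0, 12).
v_3 = A·v_2 = (-27, 15, -18).
v_4 = A·v_3 = (33, -60, -3).

v_4 = (33, -60, -3)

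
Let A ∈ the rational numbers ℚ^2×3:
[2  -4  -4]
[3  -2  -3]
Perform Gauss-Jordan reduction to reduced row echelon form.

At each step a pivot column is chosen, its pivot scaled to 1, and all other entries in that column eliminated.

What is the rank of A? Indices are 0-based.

rank = 2

[1] R0 /= 2  ⇒  (1, -2, -2)
     R1 -= 3·R0  ⇒  (0, 4, 3)
[2] R1 /= 4  ⇒  (0, 1, 3/4)
     R0 -= -2·R1  ⇒  (1, 0, -1/2)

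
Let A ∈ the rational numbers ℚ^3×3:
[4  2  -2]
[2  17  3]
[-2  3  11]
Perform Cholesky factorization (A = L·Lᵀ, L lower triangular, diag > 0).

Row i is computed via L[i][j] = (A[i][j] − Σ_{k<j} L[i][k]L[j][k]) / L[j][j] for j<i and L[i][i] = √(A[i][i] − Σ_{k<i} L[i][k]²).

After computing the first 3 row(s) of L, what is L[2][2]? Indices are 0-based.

Step 1: L[0][0] = √(4) = 2.
  L[1][0] = (2) / L[0][0] = 1.
Step 2: L[1][1] = √(16) = 4.
  L[2][0] = (-2) / L[0][0] = -1.
  L[2][1] = (4) / L[1][1] = 1.
Step 3: L[2][2] = √(9) = 3.

L[2][2] = 3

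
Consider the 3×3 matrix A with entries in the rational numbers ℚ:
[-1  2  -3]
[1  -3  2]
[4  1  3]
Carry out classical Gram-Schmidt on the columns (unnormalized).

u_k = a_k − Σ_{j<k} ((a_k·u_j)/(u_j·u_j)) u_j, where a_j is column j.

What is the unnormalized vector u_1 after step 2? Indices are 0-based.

u_1 = (35/18, -53/18, 11/9)

Step 1: u_0 = a_0 = (-1, 1, 4).
Step 2: u_1 = a_1 − (-1/18)·u_0 = (35/18, -53/18, 11/9).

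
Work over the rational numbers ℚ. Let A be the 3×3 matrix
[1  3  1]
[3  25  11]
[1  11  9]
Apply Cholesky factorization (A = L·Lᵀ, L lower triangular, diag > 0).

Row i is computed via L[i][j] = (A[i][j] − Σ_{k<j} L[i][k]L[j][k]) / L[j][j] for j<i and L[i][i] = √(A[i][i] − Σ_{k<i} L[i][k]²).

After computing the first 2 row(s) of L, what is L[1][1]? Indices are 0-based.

L[1][1] = 4

Step 1: L[0][0] = √(1) = 1.
  L[1][0] = (3) / L[0][0] = 3.
Step 2: L[1][1] = √(16) = 4.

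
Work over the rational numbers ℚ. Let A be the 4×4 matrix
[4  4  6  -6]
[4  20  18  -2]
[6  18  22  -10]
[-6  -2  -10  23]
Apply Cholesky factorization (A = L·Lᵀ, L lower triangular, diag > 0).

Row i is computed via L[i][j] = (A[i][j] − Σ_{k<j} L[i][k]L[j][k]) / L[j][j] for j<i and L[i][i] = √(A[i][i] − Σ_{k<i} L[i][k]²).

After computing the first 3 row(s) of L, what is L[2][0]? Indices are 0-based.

Step 1: L[0][0] = √(4) = 2.
  L[1][0] = (4) / L[0][0] = 2.
Step 2: L[1][1] = √(16) = 4.
  L[2][0] = (6) / L[0][0] = 3.
  L[2][1] = (12) / L[1][1] = 3.
Step 3: L[2][2] = √(4) = 2.

L[2][0] = 3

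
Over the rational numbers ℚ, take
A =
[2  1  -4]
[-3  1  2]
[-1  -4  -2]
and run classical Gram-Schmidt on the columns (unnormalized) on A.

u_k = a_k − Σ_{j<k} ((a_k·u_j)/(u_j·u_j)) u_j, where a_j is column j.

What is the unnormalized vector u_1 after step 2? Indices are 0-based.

u_1 = (4/7, 23/14, -53/14)

Step 1: u_0 = a_0 = (2, -3, -1).
Step 2: u_1 = a_1 − (3/14)·u_0 = (4/7, 23/14, -53/14).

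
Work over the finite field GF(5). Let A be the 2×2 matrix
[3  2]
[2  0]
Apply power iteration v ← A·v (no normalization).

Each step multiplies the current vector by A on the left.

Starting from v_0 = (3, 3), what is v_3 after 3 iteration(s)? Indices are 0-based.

v_0 = (3, 3).
v_1 = A·v_0 = (0, 1).
v_2 = A·v_1 = (2, 0).
v_3 = A·v_2 = (1, 4).

v_3 = (1, 4)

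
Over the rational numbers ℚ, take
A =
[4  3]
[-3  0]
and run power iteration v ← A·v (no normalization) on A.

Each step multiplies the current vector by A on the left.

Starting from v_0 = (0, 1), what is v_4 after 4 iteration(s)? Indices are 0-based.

v_4 = (-24, -63)

v_0 = (0, 1).
v_1 = A·v_0 = (3, 0).
v_2 = A·v_1 = (12, -9).
v_3 = A·v_2 = (21, -36).
v_4 = A·v_3 = (-24, -63).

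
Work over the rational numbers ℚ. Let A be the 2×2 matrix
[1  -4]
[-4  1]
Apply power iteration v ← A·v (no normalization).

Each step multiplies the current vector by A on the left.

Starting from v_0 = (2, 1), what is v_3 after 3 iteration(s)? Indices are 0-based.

v_3 = (22, -103)

v_0 = (2, 1).
v_1 = A·v_0 = (-2, -7).
v_2 = A·v_1 = (26, 1).
v_3 = A·v_2 = (22, -103).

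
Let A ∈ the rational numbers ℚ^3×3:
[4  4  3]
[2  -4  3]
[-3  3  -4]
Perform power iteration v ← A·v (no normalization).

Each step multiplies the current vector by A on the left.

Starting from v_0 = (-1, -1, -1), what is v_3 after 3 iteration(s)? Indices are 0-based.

v_3 = (-126, -6, 34)

v_0 = (-1, -1, -1).
v_1 = A·v_0 = (-11, -1, 4).
v_2 = A·v_1 = (-36, -6, 14).
v_3 = A·v_2 = (-126, -6, 34).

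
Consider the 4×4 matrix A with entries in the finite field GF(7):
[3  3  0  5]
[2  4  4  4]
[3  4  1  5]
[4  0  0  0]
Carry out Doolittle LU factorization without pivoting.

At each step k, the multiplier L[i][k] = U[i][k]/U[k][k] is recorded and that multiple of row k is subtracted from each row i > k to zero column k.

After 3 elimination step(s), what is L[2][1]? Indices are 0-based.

[col 0] pivot 3
  R1 -= 3*R0 → (0, 2, 4, 3)  (L[1][0] := 3)
  R2 -= 1*R0 → (0, 1, 1, 0)  (L[2][0] := 1)
  R3 -= 6*R0 → (0, 3, 0, 5)  (L[3][0] := 6)
[col 1] pivot 2
  R2 -= 4*R1 → (0, 0, 6, 2)  (L[2][1] := 4)
  R3 -= 5*R1 → (0, 0, 1, 4)  (L[3][1] := 5)
[col 2] pivot 6
  R3 -= 6*R2 → (0, 0, 0, 6)  (L[3][2] := 6)

L[2][1] = 4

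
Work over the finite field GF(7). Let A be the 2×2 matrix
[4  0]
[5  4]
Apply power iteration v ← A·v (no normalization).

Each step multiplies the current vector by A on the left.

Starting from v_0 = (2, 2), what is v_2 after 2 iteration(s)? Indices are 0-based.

v_2 = (4, 0)

v_0 = (2, 2).
v_1 = A·v_0 = (1, 4).
v_2 = A·v_1 = (4, 0).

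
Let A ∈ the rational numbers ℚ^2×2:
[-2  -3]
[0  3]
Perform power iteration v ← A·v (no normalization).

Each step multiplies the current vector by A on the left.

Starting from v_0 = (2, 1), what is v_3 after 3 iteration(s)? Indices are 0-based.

v_3 = (-37, 27)

v_0 = (2, 1).
v_1 = A·v_0 = (-7, 3).
v_2 = A·v_1 = (5, 9).
v_3 = A·v_2 = (-37, 27).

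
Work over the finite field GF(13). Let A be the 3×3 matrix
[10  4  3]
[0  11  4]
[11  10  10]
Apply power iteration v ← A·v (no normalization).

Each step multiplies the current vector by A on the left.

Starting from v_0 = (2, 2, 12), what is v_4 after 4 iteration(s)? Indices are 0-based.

v_4 = (0, 11, 11)

v_0 = (2, 2, 12).
v_1 = A·v_0 = (12, 5, 6).
v_2 = A·v_1 = (2, 1, 8).
v_3 = A·v_2 = (9, 4, 8).
v_4 = A·v_3 = (0, 11, 11).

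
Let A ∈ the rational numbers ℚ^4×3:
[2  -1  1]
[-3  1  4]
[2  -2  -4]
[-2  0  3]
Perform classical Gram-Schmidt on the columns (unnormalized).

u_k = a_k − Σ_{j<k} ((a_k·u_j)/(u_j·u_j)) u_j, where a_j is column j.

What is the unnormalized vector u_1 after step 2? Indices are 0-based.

Step 1: u_0 = a_0 = (2, -3, 2, -2).
Step 2: u_1 = a_1 − (-3/7)·u_0 = (-1/7, -2/7, -8/7, -6/7).

u_1 = (-1/7, -2/7, -8/7, -6/7)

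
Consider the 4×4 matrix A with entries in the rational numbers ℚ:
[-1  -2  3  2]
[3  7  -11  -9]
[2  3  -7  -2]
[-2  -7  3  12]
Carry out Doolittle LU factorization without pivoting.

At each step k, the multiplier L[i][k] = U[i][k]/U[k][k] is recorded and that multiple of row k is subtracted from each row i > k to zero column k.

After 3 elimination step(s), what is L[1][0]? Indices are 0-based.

L[1][0] = -3

Step 1: pivot at (0,0) is -1.
  row1 ← row1 − (-3)·row0  ⇒  L[1][0]=-3, U row1=(0, 1, -2, -3)
  row2 ← row2 − (-2)·row0  ⇒  L[2][0]=-2, U row2=(0, -1, -1, 2)
  row3 ← row3 − (2)·row0  ⇒  L[3][0]=2, U row3=(0, -3, -3, 8)
Step 2: pivot at (1,1) is 1.
  row2 ← row2 − (-1)·row1  ⇒  L[2][1]=-1, U row2=(0, 0, -3, -1)
  row3 ← row3 − (-3)·row1  ⇒  L[3][1]=-3, U row3=(0, 0, -9, -1)
Step 3: pivot at (2,2) is -3.
  row3 ← row3 − (3)·row2  ⇒  L[3][2]=3, U row3=(0, 0, 0, 2)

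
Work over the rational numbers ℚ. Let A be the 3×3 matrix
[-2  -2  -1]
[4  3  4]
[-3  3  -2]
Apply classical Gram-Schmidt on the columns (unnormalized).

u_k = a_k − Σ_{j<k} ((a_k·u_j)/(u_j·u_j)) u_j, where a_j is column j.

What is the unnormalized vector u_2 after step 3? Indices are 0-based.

Step 1: u_0 = a_0 = (-2, 4, -3).
Step 2: u_1 = a_1 − (7/29)·u_0 = (-44/29, 59/29, 108/29).
Step 3: u_2 = a_2 − (24/29)·u_0 − (64/589)·u_1 = (483/589, 276/589, 46/589).

u_2 = (483/589, 276/589, 46/589)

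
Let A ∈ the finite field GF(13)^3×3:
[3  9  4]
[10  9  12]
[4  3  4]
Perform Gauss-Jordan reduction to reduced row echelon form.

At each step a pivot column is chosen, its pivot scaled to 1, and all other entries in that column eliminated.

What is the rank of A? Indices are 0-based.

rank = 3

[1] R0 /= 3  ⇒  (1, 3, 10)
     R1 -= 10·R0  ⇒  (0, 5, 3)
     R2 -= 4·R0  ⇒  (0, 4, 3)
[2] R1 /= 5  ⇒  (0, 1, 11)
     R0 -= 3·R1  ⇒  (1, 0, 3)
     R2 -= 4·R1  ⇒  (0, 0, 11)
[3] R2 /= 11  ⇒  (0, 0, 1)
     R0 -= 3·R2  ⇒  (1, 0, 0)
     R1 -= 11·R2  ⇒  (0, 1, 0)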